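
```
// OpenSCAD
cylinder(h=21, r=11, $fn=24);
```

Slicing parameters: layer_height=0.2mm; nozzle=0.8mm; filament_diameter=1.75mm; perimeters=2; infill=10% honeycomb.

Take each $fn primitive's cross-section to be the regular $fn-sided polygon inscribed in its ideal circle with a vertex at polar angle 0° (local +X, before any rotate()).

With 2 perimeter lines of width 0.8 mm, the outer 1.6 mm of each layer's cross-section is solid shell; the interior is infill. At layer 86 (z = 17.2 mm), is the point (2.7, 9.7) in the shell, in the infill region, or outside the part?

At z = 17.2 mm: the r=11 cylinder gives a regular 24-gon of circumradius 11 (constant along its height). Overall, the cross-section is a single solid region. The nearest boundary edge runs (5.50, 9.53)→(2.85, 10.63); distance from the point to it = 0.91 mm. The point is inside the cross-section, 0.91 mm from the nearest boundary — within the 1.6 mm shell band (2 × 0.8).

shell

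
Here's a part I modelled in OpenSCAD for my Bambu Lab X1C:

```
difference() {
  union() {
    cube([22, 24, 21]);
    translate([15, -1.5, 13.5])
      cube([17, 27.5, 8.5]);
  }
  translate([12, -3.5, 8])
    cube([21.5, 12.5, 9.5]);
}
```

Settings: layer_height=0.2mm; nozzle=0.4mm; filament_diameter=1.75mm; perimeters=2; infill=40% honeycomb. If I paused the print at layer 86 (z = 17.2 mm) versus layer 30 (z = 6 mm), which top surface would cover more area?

layer 86 (z = 17.2 mm)

Layer 86 (z = 17.2): the cube (footprint 22×24) is included at this height (area 528.00 mm²); the 17×27.5 cube at (15, -1.5) contributes its full rectangle (area 467.50 mm²); Taking the union: the regions partially overlap — summed areas 995.50 mm² minus the doubly-counted overlap 168.00 mm² gives 827.50 mm² — area = 827.50 mm²; the cube at (12, -3.5) is present — its section is the full 21.5×12.5 rectangle (area 268.75 mm²); Subtracting the remaining from the first: starting from the result so far (827.50 mm²), the 21.5×12.5 cube at (12, -3.5) partially overlaps it — only the 205.50 mm² overlap (of its 268.75 mm²) is removed, clipping the outline — area = 622.00 mm². So its area = 622.00 mm². Layer 30 (z = 6): the 22×24 cube contributes its full rectangle (area 528.00 mm²); the cube at (15, -1.5) does not reach this height (z outside [13.5, 22]); Merging all regions: only the 22×24 cube is present, so the union is just that shape — area = 528.00 mm²; the cube at (12, -3.5) is not intersected at this z (z outside [8, 17.5]); Subtracting the remaining from the first: none of the subtracted shapes is present at this height, so that combined region is unchanged — area = 528.00 mm². So its area = 528.00 mm². Layer 86 is larger (622.00 vs 528.00 mm²).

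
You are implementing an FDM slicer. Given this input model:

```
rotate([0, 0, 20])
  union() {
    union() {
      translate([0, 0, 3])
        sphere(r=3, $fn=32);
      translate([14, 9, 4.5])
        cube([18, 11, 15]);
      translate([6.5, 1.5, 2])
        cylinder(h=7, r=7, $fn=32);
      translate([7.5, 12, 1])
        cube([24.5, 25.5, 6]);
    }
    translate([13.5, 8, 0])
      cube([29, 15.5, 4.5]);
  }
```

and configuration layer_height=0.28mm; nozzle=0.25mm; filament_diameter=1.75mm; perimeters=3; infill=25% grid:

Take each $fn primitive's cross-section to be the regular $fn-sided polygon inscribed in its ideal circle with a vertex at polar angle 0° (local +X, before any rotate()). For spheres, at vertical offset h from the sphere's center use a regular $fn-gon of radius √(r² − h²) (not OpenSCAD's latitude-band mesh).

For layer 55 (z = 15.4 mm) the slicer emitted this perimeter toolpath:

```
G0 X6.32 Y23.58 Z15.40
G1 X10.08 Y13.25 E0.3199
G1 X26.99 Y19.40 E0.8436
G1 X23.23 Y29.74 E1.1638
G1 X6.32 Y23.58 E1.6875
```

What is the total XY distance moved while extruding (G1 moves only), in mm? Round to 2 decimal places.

57.99 mm

Sum the Euclidean lengths of each G1 segment: total = 57.99 mm.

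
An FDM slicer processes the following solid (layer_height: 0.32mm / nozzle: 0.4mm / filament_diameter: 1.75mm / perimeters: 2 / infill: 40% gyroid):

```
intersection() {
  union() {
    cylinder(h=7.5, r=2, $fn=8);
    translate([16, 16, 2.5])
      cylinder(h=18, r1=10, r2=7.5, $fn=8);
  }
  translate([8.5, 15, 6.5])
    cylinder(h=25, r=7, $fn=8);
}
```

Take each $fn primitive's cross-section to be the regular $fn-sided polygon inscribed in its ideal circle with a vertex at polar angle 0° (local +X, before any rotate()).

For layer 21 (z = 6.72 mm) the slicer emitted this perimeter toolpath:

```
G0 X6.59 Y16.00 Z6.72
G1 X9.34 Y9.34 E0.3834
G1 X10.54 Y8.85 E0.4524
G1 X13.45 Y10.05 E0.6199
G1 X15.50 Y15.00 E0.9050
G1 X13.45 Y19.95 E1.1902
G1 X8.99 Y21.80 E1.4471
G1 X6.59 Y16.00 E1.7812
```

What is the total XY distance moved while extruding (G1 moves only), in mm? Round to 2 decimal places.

33.47 mm

Sum the Euclidean lengths of each G1 segment: total = 33.47 mm.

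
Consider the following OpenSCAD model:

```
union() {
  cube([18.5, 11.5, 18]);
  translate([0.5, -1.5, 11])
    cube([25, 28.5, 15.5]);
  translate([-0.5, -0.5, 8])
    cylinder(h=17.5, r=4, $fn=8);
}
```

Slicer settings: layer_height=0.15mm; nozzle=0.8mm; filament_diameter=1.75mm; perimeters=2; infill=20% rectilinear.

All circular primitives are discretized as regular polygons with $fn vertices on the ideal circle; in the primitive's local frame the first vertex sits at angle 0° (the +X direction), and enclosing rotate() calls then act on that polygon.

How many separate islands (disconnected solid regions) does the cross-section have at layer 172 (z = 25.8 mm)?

At z = 25.8 mm: the cube is absent (z outside [0, 18]); the cube at (0.5, -1.5) is present — its section is the full 25×28.5 rectangle; the cylinder at (-0.5, -0.5) does not reach this height (z outside [8, 25.5]); Taking the union: only the 25×28.5 cube at (0.5, -1.5) is present, so the union is just that shape — 1 connected region. Overall, the cross-section is a single solid region. Island count = 1.

1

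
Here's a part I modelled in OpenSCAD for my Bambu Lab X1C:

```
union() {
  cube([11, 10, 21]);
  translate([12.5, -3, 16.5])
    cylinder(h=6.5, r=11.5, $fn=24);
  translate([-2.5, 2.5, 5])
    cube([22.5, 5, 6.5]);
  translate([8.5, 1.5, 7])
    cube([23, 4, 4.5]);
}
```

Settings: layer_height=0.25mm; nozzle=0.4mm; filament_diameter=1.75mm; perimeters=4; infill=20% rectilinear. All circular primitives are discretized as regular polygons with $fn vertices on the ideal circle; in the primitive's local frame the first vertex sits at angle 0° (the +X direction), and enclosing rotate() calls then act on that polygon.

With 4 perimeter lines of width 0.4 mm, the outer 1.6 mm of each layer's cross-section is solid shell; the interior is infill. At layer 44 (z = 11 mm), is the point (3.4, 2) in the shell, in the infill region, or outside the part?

infill

At z = 11 mm: the 11×10 cube contributes its full rectangle; the cylinder at (12.5, -3) is absent (z outside [16.5, 23]); the cube at (-2.5, 2.5) (footprint 22.5×5) is included at this height; the cube at (8.5, 1.5) is present — its section is the full 23×4 rectangle; Taking the union: the regions partially overlap (shared area 92.00 mm²), so overlapping operands fuse into one piece — 1 connected region. Overall, the cross-section is a single solid region. The nearest boundary edge runs (11.00, 0.00)→(0.00, 0.00); distance from the point to it = 2.00 mm. The point is inside the cross-section and 2.00 mm from the nearest boundary — more than the 1.6 mm shell width (4 × 0.4), so it's in the infill interior.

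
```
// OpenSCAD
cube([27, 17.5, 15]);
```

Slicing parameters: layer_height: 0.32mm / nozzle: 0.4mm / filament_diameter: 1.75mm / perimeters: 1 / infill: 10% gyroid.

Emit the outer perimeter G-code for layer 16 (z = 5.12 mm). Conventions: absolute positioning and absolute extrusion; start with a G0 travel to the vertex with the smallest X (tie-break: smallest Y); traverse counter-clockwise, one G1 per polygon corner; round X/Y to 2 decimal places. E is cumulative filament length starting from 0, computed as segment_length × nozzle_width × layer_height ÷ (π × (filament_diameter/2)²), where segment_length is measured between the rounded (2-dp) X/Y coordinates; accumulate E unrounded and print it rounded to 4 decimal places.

G0 X0.00 Y0.00 Z5.12
G1 X27.00 Y0.00 E1.4368
G1 X27.00 Y17.50 E2.3681
G1 X0.00 Y17.50 E3.8050
G1 X0.00 Y0.00 E4.7362

At z = 5.12 mm: the cube is present — its section is the full 27×17.5 rectangle. The outline is a single polygon with 4 vertices. Extrusion per mm of travel: 0.4 × 0.32 / (π × 0.875²) = 0.053216. Accumulating E over each segment gives final E = 4.7362.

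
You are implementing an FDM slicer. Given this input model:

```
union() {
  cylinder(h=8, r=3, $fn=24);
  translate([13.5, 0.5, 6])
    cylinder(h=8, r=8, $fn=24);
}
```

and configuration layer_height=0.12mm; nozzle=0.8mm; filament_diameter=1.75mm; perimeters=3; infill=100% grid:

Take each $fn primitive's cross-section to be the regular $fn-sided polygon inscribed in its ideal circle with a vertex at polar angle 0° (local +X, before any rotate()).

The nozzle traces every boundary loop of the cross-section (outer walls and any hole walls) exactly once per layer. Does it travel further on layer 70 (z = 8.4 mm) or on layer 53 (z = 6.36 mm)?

Layer 70 (z = 8.4): the cylinder is absent (z outside [0, 8]); the r=8 cylinder at (13.5, 0.5) contributes a regular 24-gon of circumradius 8 (perimeter = 2·24·8.000·sin(180°/24) = 50.12 mm); Taking the union: only the r=8 cylinder at (13.5, 0.5) is present, so the union is just that shape — boundary = 50.12 mm. So its perimeter = 50.12 mm. Layer 53 (z = 6.36): the r=3 cylinder gives a regular 24-gon of circumradius 3 (constant along its height) (perimeter = 2·24·3.000·sin(180°/24) = 18.80 mm); the r=8 cylinder at (13.5, 0.5) gives a regular 24-gon of circumradius 8 (constant along its height) (perimeter = 2·24·8.000·sin(180°/24) = 50.12 mm); Merging all regions: the 2 present regions are separate (no shared area or edge), so areas and boundary lengths simply add and each stays a separate island — boundary = 68.92 mm. So its perimeter = 68.92 mm. Layer 53 is larger (68.92 vs 50.12 mm).

layer 53 (z = 6.36 mm)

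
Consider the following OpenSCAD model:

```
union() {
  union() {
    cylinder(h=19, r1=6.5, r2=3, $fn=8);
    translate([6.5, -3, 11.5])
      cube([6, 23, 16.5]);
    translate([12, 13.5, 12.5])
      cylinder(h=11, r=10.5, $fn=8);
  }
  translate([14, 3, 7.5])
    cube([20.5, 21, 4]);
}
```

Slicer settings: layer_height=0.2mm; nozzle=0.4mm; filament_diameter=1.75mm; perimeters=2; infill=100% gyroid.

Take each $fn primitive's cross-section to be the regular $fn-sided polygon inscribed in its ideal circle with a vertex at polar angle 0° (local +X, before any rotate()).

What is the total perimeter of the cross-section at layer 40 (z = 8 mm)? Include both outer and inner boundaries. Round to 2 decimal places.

At z = 8 mm: the cone: at t=0.421 of its height the radius interpolates to r₁+(r₂−r₁)t = 5.026, giving a regular 8-gon of that circumradius (perimeter = 2·8·5.026·sin(180°/8) = 30.78 mm); the cube at (6.5, -3) does not reach this height (z outside [11.5, 28]); the cylinder at (12, 13.5) is absent (z outside [12.5, 23.5]); Combining (union): only the cone is present, so the union is just that shape — boundary = 30.78 mm; the 20.5×21 cube at (14, 3) contributes its full rectangle (perimeter 83.00 mm); Merging all regions: the 2 present regions are separate (no shared area or edge), so areas and boundary lengths simply add and each stays a separate island — boundary = 113.78 mm. Overall, the cross-section has 2 separate islands. Total boundary length (outer) = 113.78 mm.

113.78 mm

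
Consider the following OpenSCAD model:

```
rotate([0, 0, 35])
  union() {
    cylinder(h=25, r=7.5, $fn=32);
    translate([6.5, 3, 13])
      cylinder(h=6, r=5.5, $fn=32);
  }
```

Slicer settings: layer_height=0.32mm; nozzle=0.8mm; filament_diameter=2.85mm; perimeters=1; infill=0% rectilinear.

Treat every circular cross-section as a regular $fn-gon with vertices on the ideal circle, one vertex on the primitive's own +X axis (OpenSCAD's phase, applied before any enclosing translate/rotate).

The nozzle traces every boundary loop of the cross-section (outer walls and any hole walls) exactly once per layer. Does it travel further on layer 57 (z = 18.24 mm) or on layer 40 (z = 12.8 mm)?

Layer 57 (z = 18.24): the cylinder: section is a regular 32-gon, circumradius r=7.5 (perimeter = 2·32·7.500·sin(180°/32) = 47.05 mm); the cylinder at (6.5, 3): section is a regular 32-gon, circumradius r=5.5 (perimeter = 2·32·5.500·sin(180°/32) = 34.50 mm); Merging all regions: the regions partially overlap (shared area 43.02 mm²), so the edge portions inside another operand are dropped and the merged outline is re-measured after clipping — boundary = 56.44 mm; (rotated 35° about Z; rotation is an isometry so areas/perimeters/island counts are preserved). So its perimeter = 56.44 mm. Layer 40 (z = 12.8): the r=7.5 cylinder gives a regular 32-gon of circumradius 7.5 (constant along its height) (perimeter = 2·32·7.500·sin(180°/32) = 47.05 mm); the cylinder at (6.5, 3) is absent (z outside [13, 19]); Combining (union): only the r=7.5 cylinder is present, so the union is just that shape — boundary = 47.05 mm; (whole slice rotated 35° about Z — lengths, areas and connectivity unchanged). So its perimeter = 47.05 mm. Layer 57 is larger (56.44 vs 47.05 mm).

layer 57 (z = 18.24 mm)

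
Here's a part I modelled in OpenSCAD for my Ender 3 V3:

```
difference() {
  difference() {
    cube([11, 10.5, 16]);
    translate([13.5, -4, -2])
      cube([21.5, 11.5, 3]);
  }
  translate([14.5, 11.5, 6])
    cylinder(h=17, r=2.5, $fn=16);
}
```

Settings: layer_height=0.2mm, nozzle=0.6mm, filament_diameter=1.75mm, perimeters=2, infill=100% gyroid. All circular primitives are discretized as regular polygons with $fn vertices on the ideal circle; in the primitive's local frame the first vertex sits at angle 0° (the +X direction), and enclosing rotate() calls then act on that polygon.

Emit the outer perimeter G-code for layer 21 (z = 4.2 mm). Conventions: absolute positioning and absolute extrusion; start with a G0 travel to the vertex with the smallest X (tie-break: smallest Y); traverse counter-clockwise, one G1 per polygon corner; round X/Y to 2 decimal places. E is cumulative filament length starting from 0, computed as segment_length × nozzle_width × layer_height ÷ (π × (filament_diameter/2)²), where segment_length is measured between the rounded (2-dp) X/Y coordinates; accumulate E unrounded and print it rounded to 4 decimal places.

G0 X0.00 Y0.00 Z4.20
G1 X11.00 Y0.00 E0.5488
G1 X11.00 Y10.50 E1.0726
G1 X0.00 Y10.50 E1.6214
G1 X0.00 Y0.00 E2.1453

At z = 4.2 mm: the 11×10.5 cube contributes its full rectangle; the cube at (13.5, -4) is not intersected at this z (z outside [-2, 1]); Taking the first minus the rest: none of the subtracted shapes is present at this height, so the 11×10.5 cube is unchanged — 1 connected region; the cylinder at (14.5, 11.5) does not reach this height (z outside [6, 23]); Taking the first minus the rest: none of the subtracted shapes is present at this height, so that combined region is unchanged — 1 connected region. The outline is a single polygon with 4 vertices. Extrusion per mm of travel: 0.6 × 0.2 / (π × 0.875²) = 0.049890. Accumulating E over each segment gives final E = 2.1453.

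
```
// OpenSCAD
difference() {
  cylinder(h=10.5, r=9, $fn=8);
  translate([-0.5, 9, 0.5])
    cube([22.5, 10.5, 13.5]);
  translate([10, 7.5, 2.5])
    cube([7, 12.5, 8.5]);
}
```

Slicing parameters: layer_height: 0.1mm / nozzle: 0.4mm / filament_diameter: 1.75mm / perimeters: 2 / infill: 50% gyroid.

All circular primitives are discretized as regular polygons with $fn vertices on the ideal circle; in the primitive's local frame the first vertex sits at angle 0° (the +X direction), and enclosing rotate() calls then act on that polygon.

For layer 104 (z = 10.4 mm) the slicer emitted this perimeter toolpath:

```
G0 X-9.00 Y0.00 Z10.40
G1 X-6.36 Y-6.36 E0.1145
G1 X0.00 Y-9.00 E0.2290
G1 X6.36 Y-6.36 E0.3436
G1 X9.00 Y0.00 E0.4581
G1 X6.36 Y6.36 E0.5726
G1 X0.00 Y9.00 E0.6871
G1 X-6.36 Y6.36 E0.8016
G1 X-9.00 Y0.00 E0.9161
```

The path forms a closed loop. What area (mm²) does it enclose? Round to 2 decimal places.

Apply the shoelace formula to the sequence of (X, Y) vertices; enclosed area = 228.96 mm².

228.96 mm²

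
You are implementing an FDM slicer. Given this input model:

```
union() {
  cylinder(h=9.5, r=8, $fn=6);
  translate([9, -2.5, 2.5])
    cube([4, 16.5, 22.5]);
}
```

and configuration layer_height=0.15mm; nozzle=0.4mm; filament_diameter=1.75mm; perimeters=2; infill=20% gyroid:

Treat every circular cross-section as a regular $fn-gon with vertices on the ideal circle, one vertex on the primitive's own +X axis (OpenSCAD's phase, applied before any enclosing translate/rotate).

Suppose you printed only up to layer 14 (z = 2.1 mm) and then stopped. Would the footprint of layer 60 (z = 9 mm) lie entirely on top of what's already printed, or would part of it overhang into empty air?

part overhangs

Compare the two slices. At z = 2.1: the cylinder: section is a regular 6-gon, circumradius r=8 (area = (6/2)·8.000²·sin(360°/6) = 166.28 mm²); the cube at (9, -2.5) is absent (z outside [2.5, 25]); Taking the union: only the r=8 cylinder is present, so the union is just that shape — area = 166.28 mm². At z = 9: the r=8 cylinder gives a regular 6-gon of circumradius 8 (constant along its height) (area = (6/2)·8.000²·sin(360°/6) = 166.28 mm²); the cube at (9, -2.5) is present — its section is the full 4×16.5 rectangle (area 66.00 mm²); Combining (union): the 2 present regions are separate (no shared area or edge), so areas and boundary lengths simply add and each stays a separate island — area = 232.28 mm². Checking containment: at z = 9 the cross-section extends beyond the z = 2.1 cross-section by about 66.00 mm².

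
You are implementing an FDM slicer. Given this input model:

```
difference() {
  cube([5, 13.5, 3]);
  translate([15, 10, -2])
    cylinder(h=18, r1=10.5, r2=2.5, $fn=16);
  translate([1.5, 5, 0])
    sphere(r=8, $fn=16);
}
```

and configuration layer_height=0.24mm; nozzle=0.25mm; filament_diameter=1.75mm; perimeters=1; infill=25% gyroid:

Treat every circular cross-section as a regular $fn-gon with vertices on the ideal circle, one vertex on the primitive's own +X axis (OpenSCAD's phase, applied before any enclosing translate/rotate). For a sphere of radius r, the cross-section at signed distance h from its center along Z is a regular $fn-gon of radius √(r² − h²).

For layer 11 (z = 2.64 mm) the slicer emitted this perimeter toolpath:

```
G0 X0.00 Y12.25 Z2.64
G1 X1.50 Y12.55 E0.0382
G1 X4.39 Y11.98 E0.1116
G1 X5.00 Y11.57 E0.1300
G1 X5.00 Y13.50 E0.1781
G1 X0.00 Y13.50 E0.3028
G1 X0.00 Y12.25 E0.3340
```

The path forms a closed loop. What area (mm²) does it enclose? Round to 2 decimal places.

6.27 mm²

Apply the shoelace formula to the sequence of (X, Y) vertices; enclosed area = 6.27 mm².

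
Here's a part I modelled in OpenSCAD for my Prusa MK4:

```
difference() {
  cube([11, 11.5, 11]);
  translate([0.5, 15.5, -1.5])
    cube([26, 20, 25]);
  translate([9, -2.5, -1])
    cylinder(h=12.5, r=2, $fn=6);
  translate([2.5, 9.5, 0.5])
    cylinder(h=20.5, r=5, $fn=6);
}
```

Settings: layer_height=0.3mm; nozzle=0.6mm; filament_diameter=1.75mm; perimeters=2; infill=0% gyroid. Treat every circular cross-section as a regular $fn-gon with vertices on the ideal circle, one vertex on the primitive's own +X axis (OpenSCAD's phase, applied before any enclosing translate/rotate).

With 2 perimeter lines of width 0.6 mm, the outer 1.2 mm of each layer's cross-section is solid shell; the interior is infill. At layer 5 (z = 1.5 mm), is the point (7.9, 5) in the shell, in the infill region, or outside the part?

At z = 1.5 mm: the cube is present — its section is the full 11×11.5 rectangle; the 26×20 cube at (0.5, 15.5) contributes its full rectangle; the cylinder at (9, -2.5): section is a regular 6-gon, circumradius r=2; the cylinder at (2.5, 9.5): section is a regular 6-gon, circumradius r=5; After the difference (first − rest): starting from the 11×11.5 cube, the 26×20 cube at (0.5, 15.5) misses the remaining region (no effect); the r=2 cylinder at (9, -2.5) misses the remaining region (no effect); the r=5 cylinder at (2.5, 9.5) partially overlaps it — only the 40.91 mm² overlap (of its 64.95 mm²) is removed, clipping the outline — 1 connected region. Overall, the cross-section is a single solid region. The nearest boundary edge runs (5.00, 5.17)→(7.50, 9.50); distance from the point to it = 2.60 mm. The point is inside the cross-section and 2.60 mm from the nearest boundary — more than the 1.2 mm shell width (2 × 0.6), so it's in the infill interior.

infill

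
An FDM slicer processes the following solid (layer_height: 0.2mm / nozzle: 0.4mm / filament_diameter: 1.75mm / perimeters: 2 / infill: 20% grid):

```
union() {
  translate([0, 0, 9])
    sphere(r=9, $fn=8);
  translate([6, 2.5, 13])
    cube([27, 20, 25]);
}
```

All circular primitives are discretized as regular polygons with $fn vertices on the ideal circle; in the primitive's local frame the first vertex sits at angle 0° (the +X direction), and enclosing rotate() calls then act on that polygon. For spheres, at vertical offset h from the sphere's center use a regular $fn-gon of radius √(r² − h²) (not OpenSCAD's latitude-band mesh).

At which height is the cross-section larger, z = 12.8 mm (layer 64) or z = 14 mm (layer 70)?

layer 70 (z = 14 mm)

Layer 64 (z = 12.8): the sphere: section is a regular 8-gon, circumradius = √(r²−h²) = √(9²−3.8²) = 8.158 (area = (8/2)·8.158²·sin(360°/8) = 188.26 mm²); the cube at (6, 2.5) is not intersected at this z (z outside [13, 38]); Taking the union: only the r=9 sphere is present, so the union is just that shape — area = 188.26 mm². So its area = 188.26 mm². Layer 70 (z = 14): the sphere: section is a regular 8-gon, circumradius = √(r²−h²) = √(9²−5²) = 7.483 (area = (8/2)·7.483²·sin(360°/8) = 158.39 mm²); the cube at (6, 2.5) (footprint 27×20) is included at this height (area 540.00 mm²); Taking the union: the regions partially overlap — summed areas 698.39 mm² minus the doubly-counted overlap 0.24 mm² gives 698.15 mm² — area = 698.15 mm². So its area = 698.15 mm². Layer 70 is larger (698.15 vs 188.26 mm²).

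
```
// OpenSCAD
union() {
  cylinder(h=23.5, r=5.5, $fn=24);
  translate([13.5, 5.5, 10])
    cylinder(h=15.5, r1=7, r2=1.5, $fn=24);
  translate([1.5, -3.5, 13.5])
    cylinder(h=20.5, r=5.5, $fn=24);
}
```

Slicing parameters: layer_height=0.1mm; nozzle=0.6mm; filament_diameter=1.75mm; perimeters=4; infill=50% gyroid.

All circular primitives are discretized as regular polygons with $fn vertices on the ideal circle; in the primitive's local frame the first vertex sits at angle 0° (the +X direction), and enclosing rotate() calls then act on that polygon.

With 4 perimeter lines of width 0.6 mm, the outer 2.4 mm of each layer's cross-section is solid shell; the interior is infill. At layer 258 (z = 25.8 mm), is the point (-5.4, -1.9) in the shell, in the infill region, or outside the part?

At z = 25.8 mm: the cylinder is not intersected at this z (z outside [0, 23.5]); the cone at (13.5, 5.5) is not intersected at this z (z outside [10, 25.5]); the cylinder at (1.5, -3.5): section is a regular 24-gon, circumradius r=5.5; Taking the union: only the r=5.5 cylinder at (1.5, -3.5) is present, so the union is just that shape — 1 connected region. Overall, the cross-section is a single solid region. The nearest boundary edge runs (-3.81, -2.08)→(-4.00, -3.50); distance from the point to it = 1.60 mm. The point is not inside any of the regions above, so it lies outside the cross-section (1.60 mm from the nearest boundary).

outside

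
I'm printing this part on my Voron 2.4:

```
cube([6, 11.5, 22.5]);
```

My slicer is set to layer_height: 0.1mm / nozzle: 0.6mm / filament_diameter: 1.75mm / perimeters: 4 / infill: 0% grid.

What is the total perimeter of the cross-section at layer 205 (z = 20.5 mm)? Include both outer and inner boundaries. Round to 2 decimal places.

35.00 mm

At z = 20.5 mm: the cube is present — its section is the full 6×11.5 rectangle (perimeter 35.00 mm). Overall, the cross-section is a single solid region. Total boundary length (outer) = 35.00 mm.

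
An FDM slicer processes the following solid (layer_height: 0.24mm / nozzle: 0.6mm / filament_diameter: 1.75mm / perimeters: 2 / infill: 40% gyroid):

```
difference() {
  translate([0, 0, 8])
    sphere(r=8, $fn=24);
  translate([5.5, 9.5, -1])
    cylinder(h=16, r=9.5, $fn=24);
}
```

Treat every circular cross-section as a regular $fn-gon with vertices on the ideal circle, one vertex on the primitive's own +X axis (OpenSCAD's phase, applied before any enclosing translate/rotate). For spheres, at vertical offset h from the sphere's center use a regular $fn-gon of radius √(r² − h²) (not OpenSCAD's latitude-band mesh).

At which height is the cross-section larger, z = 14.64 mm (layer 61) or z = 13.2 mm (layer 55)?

Layer 61 (z = 14.64): the sphere: section is a regular 24-gon, circumradius = √(r²−h²) = √(8²−6.64²) = 4.462 (area = (24/2)·4.462²·sin(360°/24) = 61.84 mm²); the r=9.5 cylinder at (5.5, 9.5) gives a regular 24-gon of circumradius 9.5 (constant along its height) (area = (24/2)·9.500²·sin(360°/24) = 280.30 mm²); Taking the first minus the rest: starting from the r=8 sphere (61.84 mm²), the r=9.5 cylinder at (5.5, 9.5) partially overlaps it — only the 15.31 mm² overlap (of its 280.30 mm²) is removed, clipping the outline — area = 46.53 mm². So its area = 46.53 mm². Layer 55 (z = 13.2): the r=8 sphere contributes a regular 24-gon of circumradius √(8²−5.2²) = 6.079 (area = (24/2)·6.079²·sin(360°/24) = 114.79 mm²); the r=9.5 cylinder at (5.5, 9.5) contributes a regular 24-gon of circumradius 9.5 (area = (24/2)·9.500²·sin(360°/24) = 280.30 mm²); Subtracting the remaining from the first: starting from the r=8 sphere (114.79 mm²), the r=9.5 cylinder at (5.5, 9.5) partially overlaps it — only the 32.75 mm² overlap (of its 280.30 mm²) is removed, clipping the outline — area = 82.04 mm². So its area = 82.04 mm². Layer 55 is larger (82.04 vs 46.53 mm²).

layer 55 (z = 13.2 mm)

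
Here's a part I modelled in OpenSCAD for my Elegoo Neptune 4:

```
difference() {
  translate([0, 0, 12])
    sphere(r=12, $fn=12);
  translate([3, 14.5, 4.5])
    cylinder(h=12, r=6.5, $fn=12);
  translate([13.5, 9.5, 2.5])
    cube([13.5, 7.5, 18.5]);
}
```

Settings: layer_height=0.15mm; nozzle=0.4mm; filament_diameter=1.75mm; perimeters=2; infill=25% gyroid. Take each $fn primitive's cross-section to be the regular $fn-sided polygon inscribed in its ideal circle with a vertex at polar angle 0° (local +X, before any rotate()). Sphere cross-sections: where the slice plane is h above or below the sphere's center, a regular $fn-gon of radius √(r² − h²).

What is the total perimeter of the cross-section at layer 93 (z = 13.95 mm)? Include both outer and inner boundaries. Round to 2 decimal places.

At z = 13.95 mm: the sphere: section is a regular 12-gon, circumradius = √(r²−h²) = √(12²−1.95²) = 11.841 (perimeter = 2·12·11.841·sin(180°/12) = 73.55 mm); the cylinder at (3, 14.5): section is a regular 12-gon, circumradius r=6.5 (perimeter = 2·12·6.500·sin(180°/12) = 40.38 mm); the 13.5×7.5 cube at (13.5, 9.5) contributes its full rectangle (perimeter 42.00 mm); After the difference (first − rest): starting from the r=12 sphere, the r=6.5 cylinder at (3, 14.5) partially overlaps it — only the 20.45 mm² overlap (of its 126.75 mm²) is removed, clipping the outline; the 13.5×7.5 cube at (13.5, 9.5) misses the remaining region (no effect) — boundary = 74.29 mm. Overall, the cross-section is a single solid region. Total boundary length (outer) = 74.29 mm.

74.29 mm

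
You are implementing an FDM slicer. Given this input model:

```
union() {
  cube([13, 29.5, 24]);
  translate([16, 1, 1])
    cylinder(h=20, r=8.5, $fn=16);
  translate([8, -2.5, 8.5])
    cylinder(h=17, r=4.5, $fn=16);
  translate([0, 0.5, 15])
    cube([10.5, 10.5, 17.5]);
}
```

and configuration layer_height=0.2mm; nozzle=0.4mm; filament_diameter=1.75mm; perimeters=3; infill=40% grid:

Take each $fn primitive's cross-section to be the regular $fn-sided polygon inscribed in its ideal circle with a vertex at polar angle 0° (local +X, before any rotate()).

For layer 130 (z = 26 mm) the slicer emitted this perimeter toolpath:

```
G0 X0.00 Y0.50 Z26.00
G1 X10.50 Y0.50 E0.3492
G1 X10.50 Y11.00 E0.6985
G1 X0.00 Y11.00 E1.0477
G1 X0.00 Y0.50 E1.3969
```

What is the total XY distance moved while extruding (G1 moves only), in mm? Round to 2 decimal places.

Sum the Euclidean lengths of each G1 segment: total = 42.00 mm.

42.00 mm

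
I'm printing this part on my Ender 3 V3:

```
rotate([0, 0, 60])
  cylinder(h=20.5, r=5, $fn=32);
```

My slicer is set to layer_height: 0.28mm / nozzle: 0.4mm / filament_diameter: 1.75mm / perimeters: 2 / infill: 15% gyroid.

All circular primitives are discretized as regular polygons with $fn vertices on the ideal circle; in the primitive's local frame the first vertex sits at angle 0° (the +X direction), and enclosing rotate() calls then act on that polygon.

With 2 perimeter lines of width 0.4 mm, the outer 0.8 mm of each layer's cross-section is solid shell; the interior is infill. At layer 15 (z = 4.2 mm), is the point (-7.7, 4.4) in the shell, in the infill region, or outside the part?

outside

At z = 4.2 mm: the r=5 cylinder gives a regular 32-gon of circumradius 5 (constant along its height); (rotated 60° about Z; rotation is an isometry so areas/perimeters/island counts are preserved). Overall, the cross-section is a single solid region. Undo the 60° rotation: the query point maps to (-0.039, 8.868) in the un-rotated model frame. The nearest boundary edge runs (0.98, 4.90)→(0.00, 5.00); distance from the point to it = 3.87 mm. The point is not inside any of the regions above, so it lies outside the cross-section (3.87 mm from the nearest boundary).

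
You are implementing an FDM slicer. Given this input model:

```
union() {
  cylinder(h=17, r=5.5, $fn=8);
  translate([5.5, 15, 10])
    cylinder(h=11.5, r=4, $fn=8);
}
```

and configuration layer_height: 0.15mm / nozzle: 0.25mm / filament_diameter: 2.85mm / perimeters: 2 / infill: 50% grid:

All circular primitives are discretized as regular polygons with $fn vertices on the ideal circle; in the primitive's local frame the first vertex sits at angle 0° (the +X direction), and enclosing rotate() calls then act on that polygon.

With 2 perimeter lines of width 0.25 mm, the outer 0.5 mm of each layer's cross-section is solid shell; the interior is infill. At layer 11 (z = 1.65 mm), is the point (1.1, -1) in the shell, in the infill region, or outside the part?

At z = 1.65 mm: the cylinder: section is a regular 8-gon, circumradius r=5.5; the cylinder at (5.5, 15) is absent (z outside [10, 21.5]); Combining (union): only the r=5.5 cylinder is present, so the union is just that shape — 1 connected region. Overall, the cross-section is a single solid region. The nearest boundary edge runs (3.89, -3.89)→(5.50, 0.00); distance from the point to it = 3.68 mm. The point is inside the cross-section and 3.68 mm from the nearest boundary — more than the 0.5 mm shell width (2 × 0.25), so it's in the infill interior.

infill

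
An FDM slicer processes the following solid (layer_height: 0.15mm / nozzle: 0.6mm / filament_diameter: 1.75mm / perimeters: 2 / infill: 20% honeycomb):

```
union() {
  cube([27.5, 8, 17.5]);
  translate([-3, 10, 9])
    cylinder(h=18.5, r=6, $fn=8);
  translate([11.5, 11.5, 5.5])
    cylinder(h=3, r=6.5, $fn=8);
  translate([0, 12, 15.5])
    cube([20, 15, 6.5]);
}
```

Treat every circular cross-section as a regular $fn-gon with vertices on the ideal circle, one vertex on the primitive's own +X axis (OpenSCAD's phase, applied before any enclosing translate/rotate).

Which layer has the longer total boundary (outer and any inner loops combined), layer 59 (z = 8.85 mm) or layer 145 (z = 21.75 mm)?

layer 145 (z = 21.75 mm)

Layer 59 (z = 8.85): the cube is present — its section is the full 27.5×8 rectangle (perimeter 71.00 mm); the cylinder at (-3, 10) is absent (z outside [9, 27.5]); the cylinder at (11.5, 11.5) is absent (z outside [5.5, 8.5]); the cube at (0, 12) is absent (z outside [15.5, 22]); Merging all regions: only the 27.5×8 cube is present, so the union is just that shape — boundary = 71.00 mm. So its perimeter = 71.00 mm. Layer 145 (z = 21.75): the cube is absent (z outside [0, 17.5]); the cylinder at (-3, 10): section is a regular 8-gon, circumradius r=6 (perimeter = 2·8·6.000·sin(180°/8) = 36.74 mm); the cylinder at (11.5, 11.5) does not reach this height (z outside [5.5, 8.5]); the 20×15 cube at (0, 12) contributes its full rectangle (perimeter 70.00 mm); Taking the union: the regions partially overlap (shared area 4.15 mm²), so the edge portions inside another operand are dropped and the merged outline is re-measured after clipping — boundary = 98.04 mm. So its perimeter = 98.04 mm. Layer 145 is larger (98.04 vs 71.00 mm).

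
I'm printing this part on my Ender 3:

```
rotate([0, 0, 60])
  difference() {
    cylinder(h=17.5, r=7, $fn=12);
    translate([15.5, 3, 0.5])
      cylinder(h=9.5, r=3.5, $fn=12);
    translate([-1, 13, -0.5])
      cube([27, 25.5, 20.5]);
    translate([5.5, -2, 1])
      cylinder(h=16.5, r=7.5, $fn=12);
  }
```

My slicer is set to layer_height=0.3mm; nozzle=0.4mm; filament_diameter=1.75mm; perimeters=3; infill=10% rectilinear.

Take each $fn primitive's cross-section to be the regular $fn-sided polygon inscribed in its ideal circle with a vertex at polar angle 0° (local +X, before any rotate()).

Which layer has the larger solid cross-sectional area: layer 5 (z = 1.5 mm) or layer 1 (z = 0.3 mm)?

Layer 5 (z = 1.5): the r=7 cylinder contributes a regular 12-gon of circumradius 7 (area = (12/2)·7.000²·sin(360°/12) = 147.00 mm²); the r=3.5 cylinder at (15.5, 3) gives a regular 12-gon of circumradius 3.5 (constant along its height) (area = (12/2)·3.500²·sin(360°/12) = 36.75 mm²); the 27×25.5 cube at (-1, 13) contributes its full rectangle (area 688.50 mm²); the r=7.5 cylinder at (5.5, -2) contributes a regular 12-gon of circumradius 7.5 (area = (12/2)·7.500²·sin(360°/12) = 168.75 mm²); Subtracting the remaining from the first: starting from the r=7 cylinder (147.00 mm²), the r=3.5 cylinder at (15.5, 3) misses the remaining region (no effect); the 27×25.5 cube at (-1, 13) misses the remaining region (no effect); the r=7.5 cylinder at (5.5, -2) partially overlaps it — only the 76.97 mm² overlap (of its 168.75 mm²) is removed, clipping the outline — area = 70.03 mm²; (whole slice rotated 60° about Z — lengths, areas and connectivity unchanged). So its area = 70.03 mm². Layer 1 (z = 0.3): the r=7 cylinder gives a regular 12-gon of circumradius 7 (constant along its height) (area = (12/2)·7.000²·sin(360°/12) = 147.00 mm²); the cylinder at (15.5, 3) is absent (z outside [0.5, 10]); the 27×25.5 cube at (-1, 13) contributes its full rectangle (area 688.50 mm²); the cylinder at (5.5, -2) does not reach this height (z outside [1, 17.5]); Taking the first minus the rest: starting from the r=7 cylinder (147.00 mm²), the 27×25.5 cube at (-1, 13) misses the remaining region (no effect) — area = 147.00 mm²; (rotated 60° about Z; rotation is an isometry so areas/perimeters/island counts are preserved). So its area = 147.00 mm². Layer 1 is larger (147.00 vs 70.03 mm²).

layer 1 (z = 0.3 mm)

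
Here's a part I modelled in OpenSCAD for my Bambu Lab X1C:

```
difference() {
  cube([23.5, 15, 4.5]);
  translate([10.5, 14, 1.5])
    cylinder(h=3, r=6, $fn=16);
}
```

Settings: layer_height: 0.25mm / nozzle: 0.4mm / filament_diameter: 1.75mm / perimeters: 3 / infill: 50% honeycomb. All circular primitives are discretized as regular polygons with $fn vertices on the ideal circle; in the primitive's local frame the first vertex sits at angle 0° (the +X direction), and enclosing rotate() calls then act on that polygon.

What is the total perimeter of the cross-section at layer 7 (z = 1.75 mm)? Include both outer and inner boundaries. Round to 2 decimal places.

At z = 1.75 mm: the cube (footprint 23.5×15) is included at this height (perimeter 77.00 mm); the cylinder at (10.5, 14): section is a regular 16-gon, circumradius r=6 (perimeter = 2·16·6.000·sin(180°/16) = 37.46 mm); Subtracting the remaining from the first: starting from the 23.5×15 cube, the r=6 cylinder at (10.5, 14) partially overlaps it — only the 66.91 mm² overlap (of its 110.21 mm²) is removed, clipping the outline — boundary = 86.17 mm. Overall, the cross-section is a single solid region. Total boundary length (outer) = 86.17 mm.

86.17 mm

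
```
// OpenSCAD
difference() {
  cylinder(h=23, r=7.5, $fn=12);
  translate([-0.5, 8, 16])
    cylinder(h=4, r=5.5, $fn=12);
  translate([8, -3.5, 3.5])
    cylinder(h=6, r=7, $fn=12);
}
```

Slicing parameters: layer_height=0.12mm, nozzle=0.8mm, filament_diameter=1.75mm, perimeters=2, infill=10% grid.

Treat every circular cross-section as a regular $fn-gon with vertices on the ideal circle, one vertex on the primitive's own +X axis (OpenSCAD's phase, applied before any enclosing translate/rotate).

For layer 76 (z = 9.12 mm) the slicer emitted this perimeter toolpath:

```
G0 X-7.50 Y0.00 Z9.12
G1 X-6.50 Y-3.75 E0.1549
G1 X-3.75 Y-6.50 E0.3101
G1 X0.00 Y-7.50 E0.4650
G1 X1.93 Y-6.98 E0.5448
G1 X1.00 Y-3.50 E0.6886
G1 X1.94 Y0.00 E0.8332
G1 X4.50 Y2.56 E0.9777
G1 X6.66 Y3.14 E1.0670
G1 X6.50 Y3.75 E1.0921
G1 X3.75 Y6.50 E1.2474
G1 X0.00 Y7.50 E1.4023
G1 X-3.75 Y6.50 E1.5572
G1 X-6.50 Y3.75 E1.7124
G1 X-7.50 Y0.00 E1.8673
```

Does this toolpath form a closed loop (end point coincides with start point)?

Start point (G0): (-7.50, 0.00). End point (last G1): the path returns to the start — closed.

yes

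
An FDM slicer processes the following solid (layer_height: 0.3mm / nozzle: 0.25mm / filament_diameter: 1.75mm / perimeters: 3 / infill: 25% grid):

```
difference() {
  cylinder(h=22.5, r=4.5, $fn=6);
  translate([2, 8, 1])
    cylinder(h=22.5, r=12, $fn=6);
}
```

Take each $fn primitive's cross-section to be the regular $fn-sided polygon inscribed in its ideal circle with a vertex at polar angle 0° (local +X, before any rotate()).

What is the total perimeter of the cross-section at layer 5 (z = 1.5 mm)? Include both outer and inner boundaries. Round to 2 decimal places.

At z = 1.5 mm: the r=4.5 cylinder gives a regular 6-gon of circumradius 4.5 (constant along its height) (perimeter = 2·6·4.500·sin(180°/6) = 27.00 mm); the r=12 cylinder at (2, 8) gives a regular 6-gon of circumradius 12 (constant along its height) (perimeter = 2·6·12.000·sin(180°/6) = 72.00 mm); Taking the first minus the rest: starting from the r=4.5 cylinder, the r=12 cylinder at (2, 8) partially overlaps it — only the 44.53 mm² overlap (of its 374.12 mm²) is removed, clipping the outline — boundary = 14.21 mm. Overall, the cross-section is a single solid region. Total boundary length (outer) = 14.21 mm.

14.21 mm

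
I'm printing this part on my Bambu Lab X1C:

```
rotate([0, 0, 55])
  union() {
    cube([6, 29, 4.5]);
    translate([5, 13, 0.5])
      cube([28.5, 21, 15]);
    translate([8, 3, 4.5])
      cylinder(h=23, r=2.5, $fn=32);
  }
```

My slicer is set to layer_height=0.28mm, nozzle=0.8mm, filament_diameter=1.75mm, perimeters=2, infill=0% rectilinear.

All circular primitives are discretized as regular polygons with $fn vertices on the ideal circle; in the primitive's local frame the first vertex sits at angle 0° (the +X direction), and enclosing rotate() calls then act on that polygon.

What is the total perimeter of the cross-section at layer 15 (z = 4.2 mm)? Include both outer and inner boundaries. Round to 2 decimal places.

135.00 mm

At z = 4.2 mm: the cube (footprint 6×29) is included at this height (perimeter 70.00 mm); the cube at (5, 13) is present — its section is the full 28.5×21 rectangle (perimeter 99.00 mm); the cylinder at (8, 3) is not intersected at this z (z outside [4.5, 27.5]); Merging all regions: the regions partially overlap (shared area 16.00 mm²), so the edge portions inside another operand are dropped and the merged outline is re-measured after clipping — boundary = 135.00 mm; (whole slice rotated 55° about Z — lengths, areas and connectivity unchanged). Overall, the cross-section is a single solid region. Total boundary length (outer) = 135.00 mm.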